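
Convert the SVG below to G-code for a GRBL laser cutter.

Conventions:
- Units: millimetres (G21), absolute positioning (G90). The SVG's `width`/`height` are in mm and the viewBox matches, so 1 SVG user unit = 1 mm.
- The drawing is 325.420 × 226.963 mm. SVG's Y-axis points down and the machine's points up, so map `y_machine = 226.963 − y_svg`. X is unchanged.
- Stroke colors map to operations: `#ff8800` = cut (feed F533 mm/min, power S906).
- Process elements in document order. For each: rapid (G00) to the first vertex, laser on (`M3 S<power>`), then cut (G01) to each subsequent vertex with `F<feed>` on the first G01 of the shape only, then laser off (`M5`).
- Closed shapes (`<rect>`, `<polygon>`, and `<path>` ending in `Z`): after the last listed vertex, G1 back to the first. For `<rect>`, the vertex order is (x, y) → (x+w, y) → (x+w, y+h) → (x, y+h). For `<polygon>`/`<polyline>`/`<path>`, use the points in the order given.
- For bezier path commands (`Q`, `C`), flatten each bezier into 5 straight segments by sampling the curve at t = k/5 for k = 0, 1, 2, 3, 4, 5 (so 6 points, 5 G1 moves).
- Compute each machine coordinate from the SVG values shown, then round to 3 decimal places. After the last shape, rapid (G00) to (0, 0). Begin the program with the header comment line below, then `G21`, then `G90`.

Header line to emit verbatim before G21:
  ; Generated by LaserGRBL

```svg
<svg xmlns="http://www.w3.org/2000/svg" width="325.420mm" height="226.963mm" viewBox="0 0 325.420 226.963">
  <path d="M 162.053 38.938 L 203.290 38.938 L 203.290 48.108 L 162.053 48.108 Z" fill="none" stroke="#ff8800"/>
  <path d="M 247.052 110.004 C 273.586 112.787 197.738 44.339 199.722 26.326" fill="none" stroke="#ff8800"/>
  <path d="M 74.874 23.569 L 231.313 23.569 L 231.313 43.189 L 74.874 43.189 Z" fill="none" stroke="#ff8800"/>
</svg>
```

; Generated by LaserGRBL
G21
G90
G00 X162.053 Y188.025
M3 S906
G01 X203.290 Y188.025 F533
G01 X203.290 Y178.855
G01 X162.053 Y178.855
G01 X162.053 Y188.025
M5
G00 X247.052 Y116.959
M3 S906
G01 X252.128 Y122.864 F533
G01 X241.283 Y140.024
G01 X223.167 Y162.599
G01 X206.430 Y184.750
G01 X199.722 Y200.637
M5
G00 X74.874 Y203.394
M3 S906
G01 X231.313 Y203.394 F533
G01 X231.313 Y183.774
G01 X74.874 Y183.774
G01 X74.874 Y203.394
M5
G00 X0.000 Y0.000

viewBox `0 0 325.420 226.963` with mm width/height → 1 unit = 1 mm. Flip: y_m = 226.963 − y_svg.

**Shape 1** — `<path>` rectangle, stroke `#ff8800` → cut (S906, F533). Machine vertices: (162.053,188.025) → (203.290,188.025) → (203.290,178.855) → (162.053,178.855) → (162.053,188.025). Closed: final G1 returns to the first vertex.

**Shape 2** — `<path>` cubic bezier, stroke `#ff8800` → cut (S906, F533). Control points (SVG): P0=(247.052,110.004), P1=(273.586,112.787), P2=(197.738,44.339), P3=(199.722,26.326); sampled at t=k/5. Machine vertices: (247.052,116.959) → (252.128,122.864) → (241.283,140.024) → (223.167,162.599) → (206.430,184.750) → (199.722,200.637). Open path.

**Shape 3** — `<path>` rectangle, stroke `#ff8800` → cut (S906, F533). Machine vertices: (74.874,203.394) → (231.313,203.394) → (231.313,183.774) → (74.874,183.774) → (74.874,203.394). Closed: final G1 returns to the first vertex.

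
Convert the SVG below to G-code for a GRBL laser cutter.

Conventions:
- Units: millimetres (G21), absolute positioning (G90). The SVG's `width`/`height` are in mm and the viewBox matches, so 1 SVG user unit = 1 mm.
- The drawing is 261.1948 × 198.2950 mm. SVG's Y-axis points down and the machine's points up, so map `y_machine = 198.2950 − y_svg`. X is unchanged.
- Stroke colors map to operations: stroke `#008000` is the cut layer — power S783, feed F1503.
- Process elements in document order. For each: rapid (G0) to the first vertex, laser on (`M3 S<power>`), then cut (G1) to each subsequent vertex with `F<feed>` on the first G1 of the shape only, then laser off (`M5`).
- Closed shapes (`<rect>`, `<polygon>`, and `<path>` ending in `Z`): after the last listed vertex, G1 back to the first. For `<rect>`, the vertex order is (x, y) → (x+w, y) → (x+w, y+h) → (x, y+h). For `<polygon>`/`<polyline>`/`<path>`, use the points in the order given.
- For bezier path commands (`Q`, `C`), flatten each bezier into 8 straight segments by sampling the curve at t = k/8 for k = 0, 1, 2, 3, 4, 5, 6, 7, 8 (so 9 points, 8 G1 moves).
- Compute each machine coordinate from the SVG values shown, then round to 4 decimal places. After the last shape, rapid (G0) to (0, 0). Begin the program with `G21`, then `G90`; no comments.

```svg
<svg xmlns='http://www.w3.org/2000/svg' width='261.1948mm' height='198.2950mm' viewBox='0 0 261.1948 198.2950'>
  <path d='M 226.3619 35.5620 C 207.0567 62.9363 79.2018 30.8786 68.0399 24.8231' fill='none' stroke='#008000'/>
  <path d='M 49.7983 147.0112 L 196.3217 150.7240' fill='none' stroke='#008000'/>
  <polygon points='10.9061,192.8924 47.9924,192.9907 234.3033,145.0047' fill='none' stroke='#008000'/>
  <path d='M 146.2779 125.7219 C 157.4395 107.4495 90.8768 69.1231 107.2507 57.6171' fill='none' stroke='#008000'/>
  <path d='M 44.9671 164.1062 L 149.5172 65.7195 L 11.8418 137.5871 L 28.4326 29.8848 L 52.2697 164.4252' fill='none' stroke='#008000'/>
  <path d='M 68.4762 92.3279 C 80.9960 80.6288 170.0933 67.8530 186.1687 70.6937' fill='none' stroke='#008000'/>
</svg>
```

G21
G90
G0 X226.3619 Y162.7330
M3 S783
G1 X214.4741 Y155.0866 F1503
G1 X195.0493 Y152.0109
G1 X170.7272 Y152.5045
G1 X144.1472 Y155.5663
G1 X117.9489 Y160.1951
G1 X94.7718 Y165.3898
G1 X77.2557 Y170.1491
G1 X68.0399 Y173.4719
M5
G0 X49.7983 Y51.2838
M3 S783
G1 X196.3217 Y47.5710 F1503
M5
G0 X10.9061 Y5.4026
M3 S783
G1 X47.9924 Y5.3043 F1503
G1 X234.3033 Y53.2903
G1 X10.9061 Y5.4026
M5
G0 X146.2779 Y72.5731
M3 S783
G1 X147.1340 Y80.2737 F1503
G1 X142.5861 Y89.3051
G1 X134.5171 Y99.1179
G1 X124.8097 Y109.1629
G1 X115.3466 Y118.8907
G1 X108.0106 Y127.7520
G1 X104.6843 Y135.1975
G1 X107.2507 Y140.6779
M5
G0 X44.9671 Y34.1888
M3 S783
G1 X149.5172 Y132.5755 F1503
G1 X11.8418 Y60.7079
G1 X28.4326 Y168.4102
G1 X52.2697 Y33.8698
M5
G0 X68.4762 Y105.9671
M3 S783
G1 X76.4685 Y110.3721 F1503
G1 X89.8868 Y114.6825
G1 X106.9781 Y118.7025
G1 X125.9891 Y122.2366
G1 X145.1668 Y125.0892
G1 X162.7580 Y127.0646
G1 X177.0097 Y127.9671
G1 X186.1687 Y127.6013
M5
G0 X0.0000 Y0.0000

1 u = 1 mm; y_m = 198.2950 − y.

[1] `<path>` cubic bezier, #008000→cut S783 F1503: (226.3619,162.7330) → (214.4741,155.0866) → (195.0493,152.0109) → (170.7272,152.5045) → (144.1472,155.5663) → (117.9489,160.1951) → (94.7718,165.3898) → (77.2557,170.1491) → (68.0399,173.4719)

[2] `<path>` line segment, #008000→cut S783 F1503: (49.7983,51.2838) → (196.3217,47.5710)

[3] `<polygon>` closed polygon, #008000→cut S783 F1503: (10.9061,5.4026) → (47.9924,5.3043) → (234.3033,53.2903) → (10.9061,5.4026) (closed)

[4] `<path>` cubic bezier, #008000→cut S783 F1503: (146.2779,72.5731) → (147.1340,80.2737) → (142.5861,89.3051) → (134.5171,99.1179) → (124.8097,109.1629) → (115.3466,118.8907) → (108.0106,127.7520) → (104.6843,135.1975) → (107.2507,140.6779)

[5] `<path>` open polyline, #008000→cut S783 F1503: (44.9671,34.1888) → (149.5172,132.5755) → (11.8418,60.7079) → (28.4326,168.4102) → (52.2697,33.8698)

[6] `<path>` cubic bezier, #008000→cut S783 F1503: (68.4762,105.9671) → (76.4685,110.3721) → (89.8868,114.6825) → (106.9781,118.7025) → (125.9891,122.2366) → (145.1668,125.0892) → (162.7580,127.0646) → (177.0097,127.9671) → (186.1687,127.6013)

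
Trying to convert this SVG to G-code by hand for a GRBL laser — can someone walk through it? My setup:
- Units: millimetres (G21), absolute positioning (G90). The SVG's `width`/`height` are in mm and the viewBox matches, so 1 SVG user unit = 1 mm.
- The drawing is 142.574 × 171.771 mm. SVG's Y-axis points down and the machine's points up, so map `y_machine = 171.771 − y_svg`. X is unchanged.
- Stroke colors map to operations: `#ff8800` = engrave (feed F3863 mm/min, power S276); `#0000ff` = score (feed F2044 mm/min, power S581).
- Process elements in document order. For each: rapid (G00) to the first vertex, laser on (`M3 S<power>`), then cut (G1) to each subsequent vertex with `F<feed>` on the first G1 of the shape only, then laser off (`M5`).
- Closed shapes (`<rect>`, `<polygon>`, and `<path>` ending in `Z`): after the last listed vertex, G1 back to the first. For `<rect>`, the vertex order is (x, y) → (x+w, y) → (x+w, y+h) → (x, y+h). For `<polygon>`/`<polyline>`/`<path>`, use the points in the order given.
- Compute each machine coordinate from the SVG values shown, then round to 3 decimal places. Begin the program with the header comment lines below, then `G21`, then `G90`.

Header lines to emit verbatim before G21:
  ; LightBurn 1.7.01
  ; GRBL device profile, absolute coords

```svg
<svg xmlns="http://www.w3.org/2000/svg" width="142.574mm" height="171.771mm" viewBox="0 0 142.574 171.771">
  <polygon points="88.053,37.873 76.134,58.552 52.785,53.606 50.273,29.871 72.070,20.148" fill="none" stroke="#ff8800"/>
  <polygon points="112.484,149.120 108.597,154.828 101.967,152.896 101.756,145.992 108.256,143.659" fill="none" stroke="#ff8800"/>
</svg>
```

; LightBurn 1.7.01
; GRBL device profile, absolute coords
G21
G90
G00 X88.053 Y133.898
M3 S276
G1 X76.134 Y113.219 F3863
G1 X52.785 Y118.165
G1 X50.273 Y141.900
G1 X72.070 Y151.623
G1 X88.053 Y133.898
M5
G00 X112.484 Y22.651
M3 S276
G1 X108.597 Y16.943 F3863
G1 X101.967 Y18.875
G1 X101.756 Y25.779
G1 X108.256 Y28.112
G1 X112.484 Y22.651
M5

1 u = 1 mm; y_m = 171.771 − y.

[1] `<polygon>` regular polygon, #ff8800→engrave S276 F3863: (88.053,133.898) → (76.134,113.219) → (52.785,118.165) → (50.273,141.900) → (72.070,151.623) → (88.053,133.898) (closed)

[2] `<polygon>` regular polygon, #ff8800→engrave S276 F3863: (112.484,22.651) → (108.597,16.943) → (101.967,18.875) → (101.756,25.779) → (108.256,28.112) → (112.484,22.651) (closed)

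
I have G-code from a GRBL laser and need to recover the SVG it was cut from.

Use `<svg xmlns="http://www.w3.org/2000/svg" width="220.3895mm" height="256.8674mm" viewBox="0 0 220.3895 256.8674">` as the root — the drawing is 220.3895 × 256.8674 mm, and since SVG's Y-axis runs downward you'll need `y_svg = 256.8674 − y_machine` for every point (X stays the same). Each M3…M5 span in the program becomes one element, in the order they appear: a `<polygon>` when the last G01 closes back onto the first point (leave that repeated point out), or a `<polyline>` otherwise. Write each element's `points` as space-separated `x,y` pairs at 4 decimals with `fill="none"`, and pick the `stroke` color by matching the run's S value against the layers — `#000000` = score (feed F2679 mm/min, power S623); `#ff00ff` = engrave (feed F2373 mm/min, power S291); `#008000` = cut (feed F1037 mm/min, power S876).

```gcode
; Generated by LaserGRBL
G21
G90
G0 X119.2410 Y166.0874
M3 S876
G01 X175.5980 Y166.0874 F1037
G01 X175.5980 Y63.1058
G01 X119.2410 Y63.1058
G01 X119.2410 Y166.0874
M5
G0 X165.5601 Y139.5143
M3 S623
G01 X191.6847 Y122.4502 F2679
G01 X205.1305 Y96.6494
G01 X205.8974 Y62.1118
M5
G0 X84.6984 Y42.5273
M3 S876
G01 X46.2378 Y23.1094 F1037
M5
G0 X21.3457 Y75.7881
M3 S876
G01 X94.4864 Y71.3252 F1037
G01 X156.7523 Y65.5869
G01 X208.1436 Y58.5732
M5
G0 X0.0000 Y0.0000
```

<svg xmlns="http://www.w3.org/2000/svg" width="220.3895mm" height="256.8674mm" viewBox="0 0 220.3895 256.8674">
  <polygon points="119.2410,90.7800 175.5980,90.7800 175.5980,193.7616 119.2410,193.7616" fill="none" stroke="#008000"/>
  <polyline points="165.5601,117.3531 191.6847,134.4172 205.1305,160.2180 205.8974,194.7556" fill="none" stroke="#000000"/>
  <polyline points="84.6984,214.3401 46.2378,233.7580" fill="none" stroke="#008000"/>
  <polyline points="21.3457,181.0793 94.4864,185.5422 156.7523,191.2805 208.1436,198.2942" fill="none" stroke="#008000"/>
</svg>

Machine Y-up, SVG Y-down with viewBox height 256.8674, so y_svg = 256.8674 − y_machine; X carries over.

Run 1: S876 ⇒ cut layer `#008000`. The run returns to its start, so emit a `<polygon>` with points (Y-flipped): 119.2410,90.7800 175.5980,90.7800 175.5980,193.7616 119.2410,193.7616.

Run 2: power S623 maps to stroke `#000000` (score). The run is open, so emit a `<polyline>` with points (Y-flipped): 165.5601,117.3531 191.6847,134.4172 205.1305,160.2180 205.8974,194.7556.

Run 3: S876 ⇒ cut layer `#008000`. The run is open, so emit a `<polyline>` with points (Y-flipped): 84.6984,214.3401 46.2378,233.7580.

Run 4: the run's S876 means `#008000` (cut). The run is open, so emit a `<polyline>` with points (Y-flipped): 21.3457,181.0793 94.4864,185.5422 156.7523,191.2805 208.1436,198.2942.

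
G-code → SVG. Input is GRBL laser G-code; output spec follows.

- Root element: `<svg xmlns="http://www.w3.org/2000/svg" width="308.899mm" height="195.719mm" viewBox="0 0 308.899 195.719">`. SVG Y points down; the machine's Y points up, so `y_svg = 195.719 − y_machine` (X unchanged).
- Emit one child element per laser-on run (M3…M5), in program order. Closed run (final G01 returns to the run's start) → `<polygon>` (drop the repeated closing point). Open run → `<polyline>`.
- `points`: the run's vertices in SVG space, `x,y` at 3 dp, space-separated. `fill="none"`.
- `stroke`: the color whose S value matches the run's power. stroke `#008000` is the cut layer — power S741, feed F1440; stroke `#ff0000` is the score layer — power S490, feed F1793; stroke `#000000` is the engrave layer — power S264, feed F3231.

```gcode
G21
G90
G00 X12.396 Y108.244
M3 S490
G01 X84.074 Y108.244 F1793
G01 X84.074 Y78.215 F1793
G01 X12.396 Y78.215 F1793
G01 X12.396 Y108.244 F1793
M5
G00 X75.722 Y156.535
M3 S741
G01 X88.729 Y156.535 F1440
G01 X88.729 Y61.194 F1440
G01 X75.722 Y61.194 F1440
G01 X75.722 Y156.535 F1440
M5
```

<svg xmlns="http://www.w3.org/2000/svg" width="308.899mm" height="195.719mm" viewBox="0 0 308.899 195.719">
  <polygon points="12.396,87.475 84.074,87.475 84.074,117.504 12.396,117.504" fill="none" stroke="#ff0000"/>
  <polygon points="75.722,39.184 88.729,39.184 88.729,134.525 75.722,134.525" fill="none" stroke="#008000"/>
</svg>

Each laser-on run becomes one SVG element. Flip Y back into SVG space with y_svg = 195.719 − y_machine.

Run 1: S490 ⇒ score layer `#ff0000`. The run returns to its start, so emit a `<polygon>` with points (Y-flipped): 12.396,87.475 84.074,87.475 84.074,117.504 12.396,117.504.

Run 2: the run's S741 means `#008000` (cut). The run returns to its start, so emit a `<polygon>` with points (Y-flipped): 75.722,39.184 88.729,39.184 88.729,134.525 75.722,134.525.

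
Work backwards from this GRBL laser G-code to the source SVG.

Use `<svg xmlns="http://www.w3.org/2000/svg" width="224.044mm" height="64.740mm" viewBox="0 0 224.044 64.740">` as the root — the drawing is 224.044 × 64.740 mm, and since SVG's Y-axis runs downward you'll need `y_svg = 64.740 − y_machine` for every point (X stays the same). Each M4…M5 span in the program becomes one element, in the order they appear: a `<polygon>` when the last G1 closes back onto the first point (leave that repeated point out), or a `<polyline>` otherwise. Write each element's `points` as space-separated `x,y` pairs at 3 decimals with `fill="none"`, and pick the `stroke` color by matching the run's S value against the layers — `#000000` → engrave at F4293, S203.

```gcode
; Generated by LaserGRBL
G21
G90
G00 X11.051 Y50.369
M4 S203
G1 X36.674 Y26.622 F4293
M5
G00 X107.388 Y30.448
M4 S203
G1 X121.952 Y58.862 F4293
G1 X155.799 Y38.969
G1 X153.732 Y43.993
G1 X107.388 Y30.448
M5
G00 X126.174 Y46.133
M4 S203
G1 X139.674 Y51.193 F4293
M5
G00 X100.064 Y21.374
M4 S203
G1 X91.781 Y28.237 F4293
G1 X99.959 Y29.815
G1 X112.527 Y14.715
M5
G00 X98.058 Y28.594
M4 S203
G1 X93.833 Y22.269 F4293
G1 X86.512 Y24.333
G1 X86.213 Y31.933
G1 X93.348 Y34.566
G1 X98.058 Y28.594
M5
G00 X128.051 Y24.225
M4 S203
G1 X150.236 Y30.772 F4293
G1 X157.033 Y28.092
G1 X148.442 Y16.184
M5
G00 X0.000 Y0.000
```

y_svg = 64.740 − y_m. Every run uses S203, so all elements get stroke `#000000` (engrave).

[1] open run; points: 11.051,14.371 36.674,38.118

[2] closed run; points: 107.388,34.292 121.952,5.878 155.799,25.771 153.732,20.747

[3] open run; points: 126.174,18.607 139.674,13.547

[4] open run; points: 100.064,43.366 91.781,36.503 99.959,34.925 112.527,50.025

[5] closed run; points: 98.058,36.146 93.833,42.471 86.512,40.407 86.213,32.807 93.348,30.174

[6] open run; points: 128.051,40.515 150.236,33.968 157.033,36.648 148.442,48.556

<svg xmlns="http://www.w3.org/2000/svg" width="224.044mm" height="64.740mm" viewBox="0 0 224.044 64.740">
  <polyline points="11.051,14.371 36.674,38.118" fill="none" stroke="#000000"/>
  <polygon points="107.388,34.292 121.952,5.878 155.799,25.771 153.732,20.747" fill="none" stroke="#000000"/>
  <polyline points="126.174,18.607 139.674,13.547" fill="none" stroke="#000000"/>
  <polyline points="100.064,43.366 91.781,36.503 99.959,34.925 112.527,50.025" fill="none" stroke="#000000"/>
  <polygon points="98.058,36.146 93.833,42.471 86.512,40.407 86.213,32.807 93.348,30.174" fill="none" stroke="#000000"/>
  <polyline points="128.051,40.515 150.236,33.968 157.033,36.648 148.442,48.556" fill="none" stroke="#000000"/>
</svg>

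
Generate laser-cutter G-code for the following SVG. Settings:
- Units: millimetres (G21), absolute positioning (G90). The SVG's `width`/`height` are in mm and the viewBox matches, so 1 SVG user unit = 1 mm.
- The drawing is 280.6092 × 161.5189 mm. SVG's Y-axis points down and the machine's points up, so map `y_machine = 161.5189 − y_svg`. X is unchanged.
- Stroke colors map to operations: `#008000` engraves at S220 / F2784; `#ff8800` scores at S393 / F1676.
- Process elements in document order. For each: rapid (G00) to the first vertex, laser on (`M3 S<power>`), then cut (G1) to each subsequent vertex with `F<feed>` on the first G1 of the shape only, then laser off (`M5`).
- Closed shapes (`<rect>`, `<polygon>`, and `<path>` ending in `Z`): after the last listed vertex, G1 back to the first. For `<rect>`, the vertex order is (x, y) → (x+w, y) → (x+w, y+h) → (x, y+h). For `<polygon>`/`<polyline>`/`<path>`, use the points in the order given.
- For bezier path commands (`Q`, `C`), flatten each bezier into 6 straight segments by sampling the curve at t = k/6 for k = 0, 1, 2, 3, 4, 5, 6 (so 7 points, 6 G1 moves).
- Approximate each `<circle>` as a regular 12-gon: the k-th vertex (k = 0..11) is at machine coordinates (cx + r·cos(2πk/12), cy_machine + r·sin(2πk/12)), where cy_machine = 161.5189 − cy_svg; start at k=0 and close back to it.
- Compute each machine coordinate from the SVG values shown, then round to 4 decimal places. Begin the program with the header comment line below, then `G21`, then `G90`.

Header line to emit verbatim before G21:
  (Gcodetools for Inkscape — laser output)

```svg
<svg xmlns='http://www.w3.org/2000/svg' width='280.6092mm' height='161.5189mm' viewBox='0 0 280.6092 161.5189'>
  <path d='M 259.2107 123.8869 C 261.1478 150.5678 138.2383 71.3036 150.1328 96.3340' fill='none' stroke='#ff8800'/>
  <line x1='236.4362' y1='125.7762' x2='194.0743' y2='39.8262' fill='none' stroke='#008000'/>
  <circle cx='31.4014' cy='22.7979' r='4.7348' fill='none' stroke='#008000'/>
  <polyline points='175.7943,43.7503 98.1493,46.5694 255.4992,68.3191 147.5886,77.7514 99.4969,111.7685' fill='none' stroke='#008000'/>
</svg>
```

(Gcodetools for Inkscape — laser output)
G21
G90
G00 X259.2107 Y37.6320
M3 S393
G1 X250.9775 Y32.1470 F1676
G1 X229.1490 Y38.4795
G1 X200.9377 Y50.7895
G1 X173.5563 Y63.2371
G1 X154.2171 Y69.9822
G1 X150.1328 Y65.1849
M5
G00 X236.4362 Y35.7427
M3 S220
G1 X194.0743 Y121.6927 F2784
M5
G00 X36.1362 Y138.7210
M3 S220
G1 X35.5019 Y141.0884 F2784
G1 X33.7688 Y142.8215
G1 X31.4014 Y143.4558
G1 X29.0340 Y142.8215
G1 X27.3009 Y141.0884
G1 X26.6666 Y138.7210
G1 X27.3009 Y136.3536
G1 X29.0340 Y134.6205
G1 X31.4014 Y133.9862
G1 X33.7688 Y134.6205
G1 X35.5019 Y136.3536
G1 X36.1362 Y138.7210
M5
G00 X175.7943 Y117.7686
M3 S220
G1 X98.1493 Y114.9495 F2784
G1 X255.4992 Y93.1998
G1 X147.5886 Y83.7675
G1 X99.4969 Y49.7504
M5

viewBox `0 0 280.6092 161.5189` with mm width/height → 1 unit = 1 mm. Flip: y_m = 161.5189 − y_svg.

**Shape 1** — `<path>` cubic bezier, stroke `#ff8800` → score (S393, F1676). Control points (SVG): P0=(259.2107,123.8869), P1=(261.1478,150.5678), P2=(138.2383,71.3036), P3=(150.1328,96.3340); sampled at t=k/6. Machine vertices: (259.2107,37.6320) → (250.9775,32.1470) → (229.1490,38.4795) → (200.9377,50.7895) → (173.5563,63.2371) → (154.2171,69.9822) → (150.1328,65.1849). Open path.

**Shape 2** — `<line>` line segment, stroke `#008000` → engrave (S220, F2784). Machine vertices: (236.4362,35.7427) → (194.0743,121.6927). Open path.

**Shape 3** — `<circle>` circle, stroke `#008000` → engrave (S220, F2784). Machine vertices: (36.1362,138.7210) → (35.5019,141.0884) → (33.7688,142.8215) → (31.4014,143.4558) → (29.0340,142.8215) → (27.3009,141.0884) → (26.6666,138.7210) → (27.3009,136.3536) → (29.0340,134.6205) → (31.4014,133.9862) → (33.7688,134.6205) → (35.5019,136.3536) → (36.1362,138.7210). Closed: final G1 returns to the first vertex.

**Shape 4** — `<polyline>` open polyline, stroke `#008000` → engrave (S220, F2784). Machine vertices: (175.7943,117.7686) → (98.1493,114.9495) → (255.4992,93.1998) → (147.5886,83.7675) → (99.4969,49.7504). Open path.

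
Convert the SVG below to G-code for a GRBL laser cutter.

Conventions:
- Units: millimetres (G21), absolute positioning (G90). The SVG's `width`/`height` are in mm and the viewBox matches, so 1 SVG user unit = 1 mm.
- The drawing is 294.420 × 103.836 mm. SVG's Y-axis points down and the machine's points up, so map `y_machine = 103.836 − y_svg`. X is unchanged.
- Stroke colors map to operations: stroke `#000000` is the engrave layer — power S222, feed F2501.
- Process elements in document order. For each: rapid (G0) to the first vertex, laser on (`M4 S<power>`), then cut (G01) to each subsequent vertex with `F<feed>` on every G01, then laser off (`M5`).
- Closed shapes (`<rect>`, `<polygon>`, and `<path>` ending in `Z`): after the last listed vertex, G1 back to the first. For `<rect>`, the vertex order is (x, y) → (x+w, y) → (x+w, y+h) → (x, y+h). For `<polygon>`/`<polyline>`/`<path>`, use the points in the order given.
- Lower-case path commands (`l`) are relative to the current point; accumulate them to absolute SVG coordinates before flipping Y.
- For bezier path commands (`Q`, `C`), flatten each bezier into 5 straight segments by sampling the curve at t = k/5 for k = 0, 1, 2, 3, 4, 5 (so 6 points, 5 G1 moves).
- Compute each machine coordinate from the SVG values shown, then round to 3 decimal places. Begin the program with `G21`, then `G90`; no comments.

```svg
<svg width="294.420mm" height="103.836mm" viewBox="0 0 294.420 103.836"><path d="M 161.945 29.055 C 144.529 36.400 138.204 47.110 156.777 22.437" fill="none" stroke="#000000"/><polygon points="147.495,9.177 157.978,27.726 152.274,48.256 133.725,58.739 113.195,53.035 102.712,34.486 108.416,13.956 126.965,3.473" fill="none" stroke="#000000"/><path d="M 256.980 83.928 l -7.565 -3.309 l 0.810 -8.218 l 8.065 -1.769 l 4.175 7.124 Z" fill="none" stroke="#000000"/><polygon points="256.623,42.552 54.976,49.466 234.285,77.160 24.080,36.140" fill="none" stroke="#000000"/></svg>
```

Since the viewBox matches the mm dimensions, user units are millimetres directly. The only transform is the Y-flip y_m = 103.836 − y_svg.

Shape 1 is a cubic bezier drawn with `<path>`. Its stroke #000000 means engrave at S222, F2501. After flipping Y the toolpath is (161.945,74.781) → (152.937,70.280) → (147.253,66.832) → (145.557,66.295) → (148.511,70.531) → (156.777,81.399).

Shape 2 is a regular polygon drawn with `<polygon>`. Its stroke #000000 means engrave at S222, F2501. After flipping Y the toolpath is (147.495,94.659) → (157.978,76.110) → (152.274,55.580) → (133.725,45.097) → (113.195,50.801) → (102.712,69.350) → (108.416,89.880) → (126.965,100.363) → (147.495,94.659), returning to the start.

Shape 3 is a regular polygon drawn with `<path>`. Its stroke #000000 means engrave at S222, F2501. After flipping Y the toolpath is (256.980,19.908) → (249.415,23.217) → (250.225,31.435) → (258.290,33.204) → (262.465,26.080) → (256.980,19.908), returning to the start.

Shape 4 is a closed polygon drawn with `<polygon>`. Its stroke #000000 means engrave at S222, F2501. After flipping Y the toolpath is (256.623,61.284) → (54.976,54.370) → (234.285,26.676) → (24.080,67.696) → (256.623,61.284), returning to the start.

G21
G90
G0 X161.945 Y74.781
M4 S222
G01 X152.937 Y70.280 F2501
G01 X147.253 Y66.832 F2501
G01 X145.557 Y66.295 F2501
G01 X148.511 Y70.531 F2501
G01 X156.777 Y81.399 F2501
M5
G0 X147.495 Y94.659
M4 S222
G01 X157.978 Y76.110 F2501
G01 X152.274 Y55.580 F2501
G01 X133.725 Y45.097 F2501
G01 X113.195 Y50.801 F2501
G01 X102.712 Y69.350 F2501
G01 X108.416 Y89.880 F2501
G01 X126.965 Y100.363 F2501
G01 X147.495 Y94.659 F2501
M5
G0 X256.980 Y19.908
M4 S222
G01 X249.415 Y23.217 F2501
G01 X250.225 Y31.435 F2501
G01 X258.290 Y33.204 F2501
G01 X262.465 Y26.080 F2501
G01 X256.980 Y19.908 F2501
M5
G0 X256.623 Y61.284
M4 S222
G01 X54.976 Y54.370 F2501
G01 X234.285 Y26.676 F2501
G01 X24.080 Y67.696 F2501
G01 X256.623 Y61.284 F2501
M5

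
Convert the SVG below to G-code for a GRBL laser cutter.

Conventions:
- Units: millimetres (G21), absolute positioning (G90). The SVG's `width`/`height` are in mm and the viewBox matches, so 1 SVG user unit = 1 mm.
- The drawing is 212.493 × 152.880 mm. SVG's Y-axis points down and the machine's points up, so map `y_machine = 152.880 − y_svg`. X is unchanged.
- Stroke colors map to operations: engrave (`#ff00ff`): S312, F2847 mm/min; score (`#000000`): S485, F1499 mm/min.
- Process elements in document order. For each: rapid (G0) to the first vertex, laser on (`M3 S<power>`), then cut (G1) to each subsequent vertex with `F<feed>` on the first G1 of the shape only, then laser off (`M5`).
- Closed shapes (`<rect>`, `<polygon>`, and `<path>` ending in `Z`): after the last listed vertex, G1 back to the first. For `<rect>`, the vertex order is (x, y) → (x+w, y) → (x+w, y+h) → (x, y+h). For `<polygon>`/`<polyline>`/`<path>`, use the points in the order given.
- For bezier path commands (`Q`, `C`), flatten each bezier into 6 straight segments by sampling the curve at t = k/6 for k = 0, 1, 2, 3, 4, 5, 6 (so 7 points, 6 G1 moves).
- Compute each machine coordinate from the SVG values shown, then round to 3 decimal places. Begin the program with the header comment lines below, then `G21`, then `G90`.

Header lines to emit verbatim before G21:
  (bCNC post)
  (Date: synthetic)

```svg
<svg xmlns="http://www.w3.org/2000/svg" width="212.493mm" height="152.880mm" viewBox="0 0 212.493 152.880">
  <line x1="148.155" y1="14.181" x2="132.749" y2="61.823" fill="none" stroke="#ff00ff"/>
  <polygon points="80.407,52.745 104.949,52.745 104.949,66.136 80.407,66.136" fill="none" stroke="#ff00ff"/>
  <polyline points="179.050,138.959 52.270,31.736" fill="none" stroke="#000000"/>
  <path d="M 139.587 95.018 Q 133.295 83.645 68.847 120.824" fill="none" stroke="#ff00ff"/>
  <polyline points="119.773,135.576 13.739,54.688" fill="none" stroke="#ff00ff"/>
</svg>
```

(bCNC post)
(Date: synthetic)
G21
G90
G0 X148.155 Y138.699
M3 S312
G1 X132.749 Y91.057 F2847
M5
G0 X80.407 Y100.135
M3 S312
G1 X104.949 Y100.135 F2847
G1 X104.949 Y86.744
G1 X80.407 Y86.744
G1 X80.407 Y100.135
M5
G0 X179.050 Y13.921
M3 S485
G1 X52.270 Y121.144 F1499
M5
G0 X139.587 Y57.862
M3 S312
G1 X135.874 Y60.304 F2847
G1 X128.931 Y60.049
G1 X118.756 Y57.097
G1 X105.351 Y51.447
G1 X88.714 Y43.100
G1 X68.847 Y32.056
M5
G0 X119.773 Y17.304
M3 S312
G1 X13.739 Y98.192 F2847
M5

viewBox `0 0 212.493 152.880` with mm width/height → 1 unit = 1 mm. Flip: y_m = 152.880 − y_svg.

**Shape 1** — `<line>` line segment, stroke `#ff00ff` → engrave (S312, F2847). Machine vertices: (148.155,138.699) → (132.749,91.057). Open path.

**Shape 2** — `<polygon>` rectangle, stroke `#ff00ff` → engrave (S312, F2847). Machine vertices: (80.407,100.135) → (104.949,100.135) → (104.949,86.744) → (80.407,86.744) → (80.407,100.135). Closed: final G1 returns to the first vertex.

**Shape 3** — `<polyline>` line segment, stroke `#000000` → score (S485, F1499). Machine vertices: (179.050,13.921) → (52.270,121.144). Open path.

**Shape 4** — `<path>` quadratic bezier, stroke `#ff00ff` → engrave (S312, F2847). Control points (SVG): P0=(139.587,95.018), P1=(133.295,83.645), P2=(68.847,120.824); sampled at t=k/6. Machine vertices: (139.587,57.862) → (135.874,60.304) → (128.931,60.049) → (118.756,57.097) → (105.351,51.447) → (88.714,43.100) → (68.847,32.056). Open path.

**Shape 5** — `<polyline>` line segment, stroke `#ff00ff` → engrave (S312, F2847). Machine vertices: (119.773,17.304) → (13.739,98.192). Open path.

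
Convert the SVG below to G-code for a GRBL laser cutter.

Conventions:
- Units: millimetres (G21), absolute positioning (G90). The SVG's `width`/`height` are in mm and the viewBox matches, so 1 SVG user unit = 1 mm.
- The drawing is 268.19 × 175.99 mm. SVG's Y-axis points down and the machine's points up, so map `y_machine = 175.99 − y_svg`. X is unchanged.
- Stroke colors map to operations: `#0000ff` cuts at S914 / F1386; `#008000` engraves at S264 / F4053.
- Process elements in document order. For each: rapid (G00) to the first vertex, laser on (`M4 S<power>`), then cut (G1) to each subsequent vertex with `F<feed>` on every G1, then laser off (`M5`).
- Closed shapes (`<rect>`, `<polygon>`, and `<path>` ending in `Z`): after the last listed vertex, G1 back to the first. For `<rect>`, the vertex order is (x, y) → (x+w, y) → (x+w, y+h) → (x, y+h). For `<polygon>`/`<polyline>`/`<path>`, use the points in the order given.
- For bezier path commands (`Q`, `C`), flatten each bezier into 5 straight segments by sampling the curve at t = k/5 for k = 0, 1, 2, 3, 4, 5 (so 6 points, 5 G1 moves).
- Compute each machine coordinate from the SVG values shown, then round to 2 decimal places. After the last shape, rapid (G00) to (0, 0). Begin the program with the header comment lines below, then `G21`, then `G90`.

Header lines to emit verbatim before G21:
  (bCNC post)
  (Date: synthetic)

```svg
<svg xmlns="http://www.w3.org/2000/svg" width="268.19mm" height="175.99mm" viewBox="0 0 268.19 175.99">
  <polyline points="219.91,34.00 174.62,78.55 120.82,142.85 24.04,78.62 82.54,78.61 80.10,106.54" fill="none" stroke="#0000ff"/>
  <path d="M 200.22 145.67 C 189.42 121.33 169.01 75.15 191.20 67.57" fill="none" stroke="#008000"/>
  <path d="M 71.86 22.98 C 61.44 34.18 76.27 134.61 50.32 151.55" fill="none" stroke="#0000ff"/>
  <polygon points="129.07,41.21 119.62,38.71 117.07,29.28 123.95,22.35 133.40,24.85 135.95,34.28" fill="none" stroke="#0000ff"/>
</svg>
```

Since the viewBox matches the mm dimensions, user units are millimetres directly. The only transform is the Y-flip y_m = 175.99 − y_svg.

Shape 1 is a open polyline drawn with `<polyline>`. Its stroke #0000ff means cut at S914, F1386. After flipping Y the toolpath is (219.91,141.99) → (174.62,97.44) → (120.82,33.14) → (24.04,97.37) → (82.54,97.38) → (80.10,69.45).

Shape 2 is a cubic bezier drawn with `<path>`. Its stroke #008000 means engrave at S264, F4053. After flipping Y the toolpath is (200.22,30.32) → (193.00,47.06) → (185.99,66.14) → (181.68,84.66) → (182.58,99.72) → (191.20,108.42).

Shape 3 is a cubic bezier drawn with `<path>`. Its stroke #0000ff means cut at S914, F1386. After flipping Y the toolpath is (71.86,153.01) → (68.11,136.96) → (67.25,107.79) → (66.11,73.79) → (61.52,43.24) → (50.32,24.44).

Shape 4 is a regular polygon drawn with `<polygon>`. Its stroke #0000ff means cut at S914, F1386. After flipping Y the toolpath is (129.07,134.78) → (119.62,137.28) → (117.07,146.71) → (123.95,153.64) → (133.40,151.14) → (135.95,141.71) → (129.07,134.78), returning to the start.

(bCNC post)
(Date: synthetic)
G21
G90
G00 X219.91 Y141.99
M4 S914
G1 X174.62 Y97.44 F1386
G1 X120.82 Y33.14 F1386
G1 X24.04 Y97.37 F1386
G1 X82.54 Y97.38 F1386
G1 X80.10 Y69.45 F1386
M5
G00 X200.22 Y30.32
M4 S264
G1 X193.00 Y47.06 F4053
G1 X185.99 Y66.14 F4053
G1 X181.68 Y84.66 F4053
G1 X182.58 Y99.72 F4053
G1 X191.20 Y108.42 F4053
M5
G00 X71.86 Y153.01
M4 S914
G1 X68.11 Y136.96 F1386
G1 X67.25 Y107.79 F1386
G1 X66.11 Y73.79 F1386
G1 X61.52 Y43.24 F1386
G1 X50.32 Y24.44 F1386
M5
G00 X129.07 Y134.78
M4 S914
G1 X119.62 Y137.28 F1386
G1 X117.07 Y146.71 F1386
G1 X123.95 Y153.64 F1386
G1 X133.40 Y151.14 F1386
G1 X135.95 Y141.71 F1386
G1 X129.07 Y134.78 F1386
M5
G00 X0.00 Y0.00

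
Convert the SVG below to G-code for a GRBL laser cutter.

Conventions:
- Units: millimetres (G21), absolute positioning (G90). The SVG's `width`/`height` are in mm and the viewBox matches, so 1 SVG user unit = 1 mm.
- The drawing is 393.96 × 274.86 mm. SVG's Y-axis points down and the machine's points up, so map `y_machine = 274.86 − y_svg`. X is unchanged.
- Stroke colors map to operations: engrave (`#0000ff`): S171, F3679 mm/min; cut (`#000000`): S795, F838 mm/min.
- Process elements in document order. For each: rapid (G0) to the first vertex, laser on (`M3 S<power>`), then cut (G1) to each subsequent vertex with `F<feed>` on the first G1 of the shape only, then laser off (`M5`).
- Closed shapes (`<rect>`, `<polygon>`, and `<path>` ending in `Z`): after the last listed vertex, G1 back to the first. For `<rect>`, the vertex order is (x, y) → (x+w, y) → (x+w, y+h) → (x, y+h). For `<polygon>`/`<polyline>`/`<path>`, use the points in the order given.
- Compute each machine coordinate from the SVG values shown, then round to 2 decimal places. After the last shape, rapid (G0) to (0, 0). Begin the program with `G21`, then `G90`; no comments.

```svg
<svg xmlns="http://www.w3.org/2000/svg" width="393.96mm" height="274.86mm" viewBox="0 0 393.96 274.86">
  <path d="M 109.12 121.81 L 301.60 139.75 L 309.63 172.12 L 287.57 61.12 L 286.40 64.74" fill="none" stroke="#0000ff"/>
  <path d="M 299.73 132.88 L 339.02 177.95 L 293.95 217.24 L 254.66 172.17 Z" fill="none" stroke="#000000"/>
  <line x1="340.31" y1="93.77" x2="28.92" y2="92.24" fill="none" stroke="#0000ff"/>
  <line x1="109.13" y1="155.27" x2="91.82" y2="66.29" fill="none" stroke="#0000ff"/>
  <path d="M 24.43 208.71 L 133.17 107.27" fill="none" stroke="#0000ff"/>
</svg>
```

viewBox `0 0 393.96 274.86` with mm width/height → 1 unit = 1 mm. Flip: y_m = 274.86 − y_svg.

**Shape 1** — `<path>` open polyline, stroke `#0000ff` → engrave (S171, F3679). Machine vertices: (109.12,153.05) → (301.60,135.11) → (309.63,102.74) → (287.57,213.74) → (286.40,210.12). Open path.

**Shape 2** — `<path>` regular polygon, stroke `#000000` → cut (S795, F838). Machine vertices: (299.73,141.98) → (339.02,96.91) → (293.95,57.62) → (254.66,102.69) → (299.73,141.98). Closed: final G1 returns to the first vertex.

**Shape 3** — `<line>` line segment, stroke `#0000ff` → engrave (S171, F3679). Machine vertices: (340.31,181.09) → (28.92,182.62). Open path.

**Shape 4** — `<line>` line segment, stroke `#0000ff` → engrave (S171, F3679). Machine vertices: (109.13,119.59) → (91.82,208.57). Open path.

**Shape 5** — `<path>` line segment, stroke `#0000ff` → engrave (S171, F3679). Machine vertices: (24.43,66.15) → (133.17,167.59). Open path.

G21
G90
G0 X109.12 Y153.05
M3 S171
G1 X301.60 Y135.11 F3679
G1 X309.63 Y102.74
G1 X287.57 Y213.74
G1 X286.40 Y210.12
M5
G0 X299.73 Y141.98
M3 S795
G1 X339.02 Y96.91 F838
G1 X293.95 Y57.62
G1 X254.66 Y102.69
G1 X299.73 Y141.98
M5
G0 X340.31 Y181.09
M3 S171
G1 X28.92 Y182.62 F3679
M5
G0 X109.13 Y119.59
M3 S171
G1 X91.82 Y208.57 F3679
M5
G0 X24.43 Y66.15
M3 S171
G1 X133.17 Y167.59 F3679
M5
G0 X0.00 Y0.00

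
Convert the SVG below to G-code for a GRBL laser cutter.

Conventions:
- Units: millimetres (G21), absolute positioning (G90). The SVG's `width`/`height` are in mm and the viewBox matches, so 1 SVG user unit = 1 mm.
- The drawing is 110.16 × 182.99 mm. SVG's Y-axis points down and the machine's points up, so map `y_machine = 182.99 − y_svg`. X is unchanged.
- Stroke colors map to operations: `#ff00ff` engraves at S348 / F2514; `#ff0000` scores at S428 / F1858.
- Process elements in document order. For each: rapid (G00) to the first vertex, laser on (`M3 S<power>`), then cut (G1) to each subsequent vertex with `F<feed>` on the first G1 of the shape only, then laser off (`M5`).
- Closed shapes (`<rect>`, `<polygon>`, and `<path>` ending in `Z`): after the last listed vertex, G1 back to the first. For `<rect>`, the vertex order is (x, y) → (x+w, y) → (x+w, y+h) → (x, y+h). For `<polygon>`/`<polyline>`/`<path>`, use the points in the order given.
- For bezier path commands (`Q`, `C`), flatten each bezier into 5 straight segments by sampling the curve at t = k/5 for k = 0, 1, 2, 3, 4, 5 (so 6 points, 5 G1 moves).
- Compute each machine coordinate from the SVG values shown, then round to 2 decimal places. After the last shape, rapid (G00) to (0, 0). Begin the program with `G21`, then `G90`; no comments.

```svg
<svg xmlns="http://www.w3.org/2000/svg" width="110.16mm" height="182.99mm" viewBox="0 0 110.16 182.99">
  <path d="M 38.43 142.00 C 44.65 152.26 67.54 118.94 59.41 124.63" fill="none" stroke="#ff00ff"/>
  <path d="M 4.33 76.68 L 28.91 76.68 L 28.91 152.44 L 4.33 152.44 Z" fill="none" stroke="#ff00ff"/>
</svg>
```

Since the viewBox matches the mm dimensions, user units are millimetres directly. The only transform is the Y-flip y_m = 182.99 − y_svg.

Shape 1 is a cubic bezier drawn with `<path>`. Its stroke #ff00ff means engrave at S348, F2514. After flipping Y the toolpath is (38.43,40.99) → (43.78,39.40) → (50.84,44.31) → (57.33,51.75) → (60.95,57.75) → (59.41,58.36).

Shape 2 is a rectangle drawn with `<path>`. Its stroke #ff00ff means engrave at S348, F2514. After flipping Y the toolpath is (4.33,106.31) → (28.91,106.31) → (28.91,30.55) → (4.33,30.55) → (4.33,106.31), returning to the start.

G21
G90
G00 X38.43 Y40.99
M3 S348
G1 X43.78 Y39.40 F2514
G1 X50.84 Y44.31
G1 X57.33 Y51.75
G1 X60.95 Y57.75
G1 X59.41 Y58.36
M5
G00 X4.33 Y106.31
M3 S348
G1 X28.91 Y106.31 F2514
G1 X28.91 Y30.55
G1 X4.33 Y30.55
G1 X4.33 Y106.31
M5
G00 X0.00 Y0.00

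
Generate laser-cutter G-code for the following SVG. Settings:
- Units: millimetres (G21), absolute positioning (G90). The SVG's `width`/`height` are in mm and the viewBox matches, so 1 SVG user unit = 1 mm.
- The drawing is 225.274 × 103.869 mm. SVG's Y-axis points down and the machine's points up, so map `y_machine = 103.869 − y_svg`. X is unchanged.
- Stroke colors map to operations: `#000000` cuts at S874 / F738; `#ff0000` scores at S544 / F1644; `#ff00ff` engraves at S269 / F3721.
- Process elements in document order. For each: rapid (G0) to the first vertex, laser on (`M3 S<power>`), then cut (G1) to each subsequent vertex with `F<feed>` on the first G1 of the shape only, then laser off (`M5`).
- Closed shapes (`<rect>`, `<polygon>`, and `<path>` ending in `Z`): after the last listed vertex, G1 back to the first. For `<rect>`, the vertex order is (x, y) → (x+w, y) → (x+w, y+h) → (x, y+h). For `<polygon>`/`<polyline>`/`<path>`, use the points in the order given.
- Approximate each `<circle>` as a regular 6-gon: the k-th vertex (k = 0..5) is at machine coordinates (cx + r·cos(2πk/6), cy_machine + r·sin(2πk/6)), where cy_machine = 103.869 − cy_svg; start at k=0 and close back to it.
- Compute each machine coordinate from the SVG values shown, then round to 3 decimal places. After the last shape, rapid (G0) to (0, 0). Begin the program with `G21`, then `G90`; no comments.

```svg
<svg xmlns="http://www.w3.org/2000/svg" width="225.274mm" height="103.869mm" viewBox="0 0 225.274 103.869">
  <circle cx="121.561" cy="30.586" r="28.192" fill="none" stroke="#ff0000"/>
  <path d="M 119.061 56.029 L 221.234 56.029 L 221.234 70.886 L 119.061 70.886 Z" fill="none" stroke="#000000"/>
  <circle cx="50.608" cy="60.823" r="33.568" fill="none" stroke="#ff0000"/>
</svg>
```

G21
G90
G0 X149.753 Y73.283
M3 S544
G1 X135.657 Y97.698 F1644
G1 X107.465 Y97.698
G1 X93.369 Y73.283
G1 X107.465 Y48.868
G1 X135.657 Y48.868
G1 X149.753 Y73.283
M5
G0 X119.061 Y47.840
M3 S874
G1 X221.234 Y47.840 F738
G1 X221.234 Y32.983
G1 X119.061 Y32.983
G1 X119.061 Y47.840
M5
G0 X84.176 Y43.046
M3 S544
G1 X67.392 Y72.117 F1644
G1 X33.824 Y72.117
G1 X17.040 Y43.046
G1 X33.824 Y13.975
G1 X67.392 Y13.975
G1 X84.176 Y43.046
M5
G0 X0.000 Y0.000

viewBox `0 0 225.274 103.869` with mm width/height → 1 unit = 1 mm. Flip: y_m = 103.869 − y_svg.

**Shape 1** — `<circle>` circle, stroke `#ff0000` → score (S544, F1644). Machine vertices: (149.753,73.283) → (135.657,97.698) → (107.465,97.698) → (93.369,73.283) → (107.465,48.868) → (135.657,48.868) → (149.753,73.283). Closed: final G1 returns to the first vertex.

**Shape 2** — `<path>` rectangle, stroke `#000000` → cut (S874, F738). Machine vertices: (119.061,47.840) → (221.234,47.840) → (221.234,32.983) → (119.061,32.983) → (119.061,47.840). Closed: final G1 returns to the first vertex.

**Shape 3** — `<circle>` circle, stroke `#ff0000` → score (S544, F1644). Machine vertices: (84.176,43.046) → (67.392,72.117) → (33.824,72.117) → (17.040,43.046) → (33.824,13.975) → (67.392,13.975) → (84.176,43.046). Closed: final G1 returns to the first vertex.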